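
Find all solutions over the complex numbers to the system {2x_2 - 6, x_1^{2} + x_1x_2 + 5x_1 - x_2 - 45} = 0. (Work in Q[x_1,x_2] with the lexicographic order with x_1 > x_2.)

Compute a lex Gröbner basis by Buchberger's algorithm.
f_1 = 2x_2 - 6, LT = x_2.
f_2 = x_1^{2} + x_1x_2 + 5x_1 - x_2 - 45, LT = x_1^{2}.

The S-polynomials (S(f_1,f_2)) all reduce to 0 modulo the current basis, so we have a Gröbner basis.
Inter-reduce: drop elements whose leading term is divisible by another's, tail-reduce, and make monic.
Reduced Gröbner basis: {x_1^{2} + 8x_1 - 48, x_2 - 3}.

The lex basis is triangular: the last element involves only x_2. Solving x_2 - 3 = 0 gives x_2 ∈ {3}; substituting each value into the earlier elements determines the remaining variables.
  x_2 = 3: the earlier basis element becomes x_1^{2} + 8x_1 - 48 = 0, giving x_1 = -12, 4 — points (-12, 3), (4, 3).

{(-12, 3), (4, 3)}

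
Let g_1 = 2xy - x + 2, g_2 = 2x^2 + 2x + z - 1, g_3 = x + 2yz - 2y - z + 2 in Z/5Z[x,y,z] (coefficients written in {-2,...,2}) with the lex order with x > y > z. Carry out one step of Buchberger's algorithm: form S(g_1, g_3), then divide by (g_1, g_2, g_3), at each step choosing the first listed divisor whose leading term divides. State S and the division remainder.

S(g_1, g_3) = 2x - 2y^2z + 2y^2 + yz - 2y + 1; remainder on division = -2y^2z + 2y^2 + 2yz + 2y + 2z + 2.

lcm(LM(g_1), LM(g_3)) = xy.
S = (lcm/LT(g_1))·g_1 − (lcm/LT(g_3))·g_3 = 2x - 2y^2z + 2y^2 + yz - 2y + 1.
Reduce S modulo (g_1, g_2, g_3) in that order:
  leading term x: subtract (2)·g_3 from 2x - 2y^2z + 2y^2 + yz - 2y + 1 → -2y^2z + 2y^2 + 2yz + 2y + 2z + 2
  leading term y^2z: no divisor's leading term divides it; move -2y^2z to the remainder.
  leading term y^2: no divisor's leading term divides it; move 2y^2 to the remainder.
  leading term yz: no divisor's leading term divides it; move 2yz to the remainder.
  leading term y: no divisor's leading term divides it; move 2y to the remainder.
  leading term z: no divisor's leading term divides it; move 2z to the remainder.
  leading term 1: no divisor's leading term divides it; move 2 to the remainder.
The remainder -2y^2z + 2y^2 + 2yz + 2y + 2z + 2 is nonzero, so it would be added as the next basis element.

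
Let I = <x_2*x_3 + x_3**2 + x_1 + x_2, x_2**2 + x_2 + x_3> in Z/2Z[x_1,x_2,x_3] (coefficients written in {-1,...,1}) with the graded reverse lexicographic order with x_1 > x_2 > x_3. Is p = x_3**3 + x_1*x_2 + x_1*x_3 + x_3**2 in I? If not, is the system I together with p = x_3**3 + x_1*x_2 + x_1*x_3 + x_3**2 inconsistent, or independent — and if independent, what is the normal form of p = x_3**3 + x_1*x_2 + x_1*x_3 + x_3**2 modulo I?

First compute the reduced Gröbner basis of I by Buchberger's algorithm.
f_1 = x_2*x_3 + x_3**2 + x_1 + x_2, LT = x_2*x_3.
f_2 = x_2**2 + x_2 + x_3, LT = x_2**2.

S(f_1,f_2): lcm = x_2**2*x_3. S = x_2*x_3**2 + x_1*x_2 + x_2**2 + x_2*x_3 + x_3**2.
  reduce S modulo (f_1, f_2):
  remainder x_3**3 + x_1*x_2 + x_1*x_3 + x_3**2 + x_2 + x_3 ≠ 0; add h_3 = x_3**3 + x_1*x_2 + x_1*x_3 + x_3**2 + x_2 + x_3 to the basis.

The other S-polynomials (S(f_1,h_3), S(f_2,h_3)) all reduce to 0 modulo the current basis, so we have a Gröbner basis.
Inter-reduce: drop elements whose leading term is divisible by another's, tail-reduce, and make monic.
Reduced Gröbner basis: {x_3**3 + x_1*x_2 + x_1*x_3 + x_3**2 + x_2 + x_3, x_2**2 + x_2 + x_3, x_2*x_3 + x_3**2 + x_1 + x_2}.
Label its elements g_1 = x_3**3 + x_1*x_2 + x_1*x_3 + x_3**2 + x_2 + x_3, g_2 = x_2**2 + x_2 + x_3, g_3 = x_2*x_3 + x_3**2 + x_1 + x_2.

Reduce p = x_3**3 + x_1*x_2 + x_1*x_3 + x_3**2 modulo G:
  leading term x_3**3: subtract (1)·g_1 from x_3**3 + x_1*x_2 + x_1*x_3 + x_3**2 → x_2 + x_3
  leading term x_2: no divisor's leading term divides it; move x_2 to the remainder.
  leading term x_3: no divisor's leading term divides it; move x_3 to the remainder.
  normal form = x_2 + x_3.
The normal form is nonzero, so p ∉ I. Since p minus its normal form lies in I, I + (p) = I + (r) where r = x_2 + x_3; decide whether this ideal is the whole ring.
Run Buchberger on G together with r (pairs among the g_i already reduce to 0 since G is a Gröbner basis):
g_1 = x_3**3 + x_1*x_2 + x_1*x_3 + x_3**2 + x_2 + x_3, LT = x_3**3.
g_2 = x_2**2 + x_2 + x_3, LT = x_2**2.
g_3 = x_2*x_3 + x_3**2 + x_1 + x_2, LT = x_2*x_3.
r = x_2 + x_3, LT = x_2.

S(g_2,r): lcm = x_2**2. S = x_2*x_3 + x_2 + x_3.
  reduce S modulo (g_1, g_2, g_3, r):
  remainder x_3**2 + x_1 + x_3 ≠ 0; add m_5 = x_3**2 + x_1 + x_3 to the basis.

S(g_3,r): lcm = x_2*x_3. S = x_1 + x_2.
  reduce S modulo (g_1, g_2, g_3, r, m_5):
  remainder x_1 + x_3 ≠ 0; add m_6 = x_1 + x_3 to the basis.

The other S-polynomials (S(g_1,g_2), S(g_1,g_3), S(g_1,r), S(g_2,g_3), S(g_1,m_5), S(g_2,m_5), S(g_3,m_5), S(r,m_5), S(g_1,m_6), S(g_2,m_6), S(g_3,m_6), S(r,m_6), S(m_5,m_6)) all reduce to 0 modulo the current basis, so we have a Gröbner basis.
Inter-reduce: drop elements whose leading term is divisible by another's, tail-reduce, and make monic.
Reduced Gröbner basis: {x_3**2, x_1 + x_3, x_2 + x_3}.
The reduced Gröbner basis of I + (p) is {x_3**2, x_1 + x_3, x_2 + x_3} ≠ {1}, a proper ideal, so the enlarged system stays consistent: p is independent of I, with normal form x_2 + x_3.

x_3**3 + x_1*x_2 + x_1*x_3 + x_3**2 is independent of I; its normal form modulo I is x_2 + x_3.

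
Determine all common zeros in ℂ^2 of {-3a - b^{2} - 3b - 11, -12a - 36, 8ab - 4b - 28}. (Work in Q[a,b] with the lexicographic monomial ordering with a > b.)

Compute a lex Gröbner basis by Buchberger's algorithm.
f_1 = -3a - b^{2} - 3b - 11, LT = a.
f_2 = -12a - 36, LT = a.
f_3 = 8ab - 4b - 28, LT = ab.

S(f_1,f_2): lcm = a. S = \tfrac{1}{3}b^{2} + b + \tfrac{2}{3}.
  leading term b^{2}: no divisor's leading term divides it; move \tfrac{1}{3}b^{2} to the remainder.
  leading term b: no divisor's leading term divides it; move b to the remainder.
  leading term 1: no divisor's leading term divides it; move \tfrac{2}{3} to the remainder.
  remainder \tfrac{1}{3}b^{2} + b + \tfrac{2}{3} ≠ 0; add h_4 = \tfrac{1}{3}b^{2} + b + \tfrac{2}{3} to the basis.

S(f_1,f_3): lcm = ab. S = \tfrac{1}{3}b^{3} + b^{2} + \tfrac{25}{6}b + \tfrac{7}{2}.
  leading term b^{3}: subtract (b)·h_4 from \tfrac{1}{3}b^{3} + b^{2} + \tfrac{25}{6}b + \tfrac{7}{2} → \tfrac{7}{2}b + \tfrac{7}{2}
  leading term b: no divisor's leading term divides it; move \tfrac{7}{2}b to the remainder.
  leading term 1: no divisor's leading term divides it; move \tfrac{7}{2} to the remainder.
  remainder \tfrac{7}{2}b + \tfrac{7}{2} ≠ 0; add h_5 = \tfrac{7}{2}b + \tfrac{7}{2} to the basis.

S(f_2,f_3): lcm = ab. S = \tfrac{7}{2}b + \tfrac{7}{2}.
  leading term b: subtract (1)·h_5 from \tfrac{7}{2}b + \tfrac{7}{2} → 0
  remainder 0.

S(f_1,h_4): leading monomials are coprime, so the S-polynomial reduces to 0 (Buchberger's first criterion).
S(f_2,h_4): leading monomials are coprime, so the S-polynomial reduces to 0 (Buchberger's first criterion).
S(f_3,h_4): lcm = ab^{2}. S = -3ab - 2a - \tfrac{1}{2}b^{2} - \tfrac{7}{2}b.
  leading term ab: subtract (b)·f_1 from -3ab - 2a - \tfrac{1}{2}b^{2} - \tfrac{7}{2}b → -2a + b^{3} + \tfrac{5}{2}b^{2} + \tfrac{15}{2}b
  leading term a: subtract (\tfrac{2}{3})·f_1 from -2a + b^{3} + \tfrac{5}{2}b^{2} + \tfrac{15}{2}b → b^{3} + \tfrac{19}{6}b^{2} + \tfrac{19}{2}b + \tfrac{22}{3}
  leading term b^{3}: subtract (3b)·h_4 from b^{3} + \tfrac{19}{6}b^{2} + \tfrac{19}{2}b + \tfrac{22}{3} → \tfrac{1}{6}b^{2} + \tfrac{15}{2}b + \tfrac{22}{3}
  leading term b^{2}: subtract (\tfrac{1}{2})·h_4 from \tfrac{1}{6}b^{2} + \tfrac{15}{2}b + \tfrac{22}{3} → 7b + 7
  leading term b: subtract (2)·h_5 from 7b + 7 → 0
  remainder 0.

S(f_1,h_5): leading monomials are coprime, so the S-polynomial reduces to 0 (Buchberger's first criterion).
S(f_2,h_5): leading monomials are coprime, so the S-polynomial reduces to 0 (Buchberger's first criterion).
S(f_3,h_5): lcm = ab. S = -a - \tfrac{1}{2}b - \tfrac{7}{2}.
  leading term a: subtract (\tfrac{1}{3})·f_1 from -a - \tfrac{1}{2}b - \tfrac{7}{2} → \tfrac{1}{3}b^{2} + \tfrac{1}{2}b + \tfrac{1}{6}
  leading term b^{2}: subtract (1)·h_4 from \tfrac{1}{3}b^{2} + \tfrac{1}{2}b + \tfrac{1}{6} → -\tfrac{1}{2}b - \tfrac{1}{2}
  leading term b: subtract (-\tfrac{1}{7})·h_5 from -\tfrac{1}{2}b - \tfrac{1}{2} → 0
  remainder 0.

S(h_4,h_5): lcm = b^{2}. S = 2b + 2.
  leading term b: subtract (\tfrac{4}{7})·h_5 from 2b + 2 → 0
  remainder 0.

Every S-polynomial of the final basis reduces to 0, so we have a Gröbner basis.
Inter-reduce: drop elements whose leading term is divisible by another's, tail-reduce, and make monic.
Reduced Gröbner basis: {a + 3, b + 1}.

The lex basis is triangular: the last element involves only b. Solving b + 1 = 0 gives b ∈ {-1}; substituting each value into the earlier elements determines the remaining variables.
  b = -1: the earlier basis element becomes a + 3 = 0, giving a = -3 — point (-3, -1).

{(-3, -1)}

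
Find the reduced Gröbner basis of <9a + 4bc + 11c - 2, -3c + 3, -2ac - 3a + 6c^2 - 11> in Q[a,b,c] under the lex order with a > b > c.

f_1 = 9a + 4bc + 11c - 2, LT = a.
f_2 = -3c + 3, LT = c.
f_3 = -2ac - 3a + 6c^2 - 11, LT = ac.

S(f_1,f_2): leading monomials are coprime, so the S-polynomial reduces to 0 (Buchberger's first criterion).
S(f_1,f_3): lcm = ac. S = -3/2a + 4/9bc^2 + 38/9c^2 - 2/9c - 11/2.
  leading term a: subtract (-1/6)·f_1 from -3/2a + 4/9bc^2 + 38/9c^2 - 2/9c - 11/2 → 4/9bc^2 + 2/3bc + 38/9c^2 + 29/18c - 35/6
  leading term bc^2: subtract (-4/27bc)·f_2 from 4/9bc^2 + 2/3bc + 38/9c^2 + 29/18c - 35/6 → 10/9bc + 38/9c^2 + 29/18c - 35/6
  leading term bc: subtract (-10/27b)·f_2 from 10/9bc + 38/9c^2 + 29/18c - 35/6 → 10/9b + 38/9c^2 + 29/18c - 35/6
  leading term b: no divisor's leading term divides it; move 10/9b to the remainder.
  leading term c^2: subtract (-38/27c)·f_2 from 38/9c^2 + 29/18c - 35/6 → 35/6c - 35/6
  leading term c: subtract (-35/18)·f_2 from 35/6c - 35/6 → 0
  remainder 10/9b ≠ 0; add g_4 = 10/9b to the basis.

S(f_2,f_3): lcm = ac. S = -5/2a + 3c^2 - 11/2.
  leading term a: subtract (-5/18)·f_1 from -5/2a + 3c^2 - 11/2 → 10/9bc + 3c^2 + 55/18c - 109/18
  leading term bc: subtract (-10/27b)·f_2 from 10/9bc + 3c^2 + 55/18c - 109/18 → 10/9b + 3c^2 + 55/18c - 109/18
  leading term b: subtract (1)·g_4 from 10/9b + 3c^2 + 55/18c - 109/18 → 3c^2 + 55/18c - 109/18
  leading term c^2: subtract (-c)·f_2 from 3c^2 + 55/18c - 109/18 → 109/18c - 109/18
  leading term c: subtract (-109/54)·f_2 from 109/18c - 109/18 → 0
  remainder 0.

S(f_1,g_4): leading monomials are coprime, so the S-polynomial reduces to 0 (Buchberger's first criterion).
S(f_2,g_4): leading monomials are coprime, so the S-polynomial reduces to 0 (Buchberger's first criterion).
S(f_3,g_4): leading monomials are coprime, so the S-polynomial reduces to 0 (Buchberger's first criterion).
Every S-polynomial of the final basis reduces to 0, so we have a Gröbner basis.
Inter-reduce: drop elements whose leading term is divisible by another's, tail-reduce, and make monic.

G = {a + 1, b, c - 1}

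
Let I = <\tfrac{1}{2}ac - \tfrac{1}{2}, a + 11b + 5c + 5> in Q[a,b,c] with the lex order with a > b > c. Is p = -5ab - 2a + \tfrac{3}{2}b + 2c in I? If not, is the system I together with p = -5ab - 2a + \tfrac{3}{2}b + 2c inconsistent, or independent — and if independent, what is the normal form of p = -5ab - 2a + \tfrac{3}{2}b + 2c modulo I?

-5ab - 2a + \tfrac{3}{2}b + 2c is independent of I; its normal form modulo I is 55b^{2} + \tfrac{97}{2}b - \tfrac{125}{11}c^{2} + \tfrac{7}{11}c + \tfrac{85}{11}.

First compute the reduced Gröbner basis of I by Buchberger's algorithm.
f_1 = \tfrac{1}{2}ac - \tfrac{1}{2}, LT = ac.
f_2 = a + 11b + 5c + 5, LT = a.

S(f_1,f_2): lcm = ac. S = -11bc - 5c^{2} - 5c - 1.
  reduce S modulo (f_1, f_2):
  remainder -11bc - 5c^{2} - 5c - 1 ≠ 0; add h_3 = -11bc - 5c^{2} - 5c - 1 to the basis.

The other S-polynomials (S(f_1,h_3), S(f_2,h_3)) all reduce to 0 modulo the current basis, so we have a Gröbner basis.
Inter-reduce: drop elements whose leading term is divisible by another's, tail-reduce, and make monic.
Reduced Gröbner basis: {a + 11b + 5c + 5, bc + \tfrac{5}{11}c^{2} + \tfrac{5}{11}c + \tfrac{1}{11}}.
Label its elements g_1 = a + 11b + 5c + 5, g_2 = bc + \tfrac{5}{11}c^{2} + \tfrac{5}{11}c + \tfrac{1}{11}.

Reduce p = -5ab - 2a + \tfrac{3}{2}b + 2c modulo G:
  leading term ab: subtract (-5b)·g_1 from -5ab - 2a + \tfrac{3}{2}b + 2c → -2a + 55b^{2} + 25bc + \tfrac{53}{2}b + 2c
  leading term a: subtract (-2)·g_1 from -2a + 55b^{2} + 25bc + \tfrac{53}{2}b + 2c → 55b^{2} + 25bc + \tfrac{97}{2}b + 12c + 10
  leading term b^{2}: no divisor's leading term divides it; move 55b^{2} to the remainder.
  leading term bc: subtract (25)·g_2 from 25bc + \tfrac{97}{2}b + 12c + 10 → \tfrac{97}{2}b - \tfrac{125}{11}c^{2} + \tfrac{7}{11}c + \tfrac{85}{11}
  leading term b: no divisor's leading term divides it; move \tfrac{97}{2}b to the remainder.
  leading term c^{2}: no divisor's leading term divides it; move -\tfrac{125}{11}c^{2} to the remainder.
  leading term c: no divisor's leading term divides it; move \tfrac{7}{11}c to the remainder.
  leading term 1: no divisor's leading term divides it; move \tfrac{85}{11} to the remainder.
  normal form = 55b^{2} + \tfrac{97}{2}b - \tfrac{125}{11}c^{2} + \tfrac{7}{11}c + \tfrac{85}{11}.
The normal form is nonzero, so p ∉ I. Since p minus its normal form lies in I, I + (p) = I + (r) where r = 55b^{2} + \tfrac{97}{2}b - \tfrac{125}{11}c^{2} + \tfrac{7}{11}c + \tfrac{85}{11}; decide whether this ideal is the whole ring.
Run Buchberger on G together with r (pairs among the g_i already reduce to 0 since G is a Gröbner basis):
g_1 = a + 11b + 5c + 5, LT = a.
g_2 = bc + \tfrac{5}{11}c^{2} + \tfrac{5}{11}c + \tfrac{1}{11}, LT = bc.
r = 55b^{2} + \tfrac{97}{2}b - \tfrac{125}{11}c^{2} + \tfrac{7}{11}c + \tfrac{85}{11}, LT = b^{2}.

S(g_2,r): lcm = b^{2}c. S = \tfrac{5}{11}bc^{2} - \tfrac{47}{110}bc + \tfrac{1}{11}b + \tfrac{25}{121}c^{3} - \tfrac{7}{605}c^{2} - \tfrac{17}{121}c.
  reduce S modulo (g_1, g_2, r):
  remainder \tfrac{1}{11}b - \tfrac{29}{1210}c^{2} + \tfrac{3}{242}c + \tfrac{47}{1210} ≠ 0; add m_4 = \tfrac{1}{11}b - \tfrac{29}{1210}c^{2} + \tfrac{3}{242}c + \tfrac{47}{1210} to the basis.

S(g_2,m_4): lcm = bc. S = \tfrac{29}{110}c^{3} + \tfrac{7}{22}c^{2} + \tfrac{3}{110}c + \tfrac{1}{11}.
  reduce S modulo (g_1, g_2, r, m_4):
  remainder \tfrac{29}{110}c^{3} + \tfrac{7}{22}c^{2} + \tfrac{3}{110}c + \tfrac{1}{11} ≠ 0; add m_5 = \tfrac{29}{110}c^{3} + \tfrac{7}{22}c^{2} + \tfrac{3}{110}c + \tfrac{1}{11} to the basis.

The other S-polynomials (S(g_1,g_2), S(g_1,r), S(g_1,m_4), S(r,m_4), S(g_1,m_5), S(g_2,m_5), S(r,m_5), S(m_4,m_5)) all reduce to 0 modulo the current basis, so we have a Gröbner basis.
Inter-reduce: drop elements whose leading term is divisible by another's, tail-reduce, and make monic.
Reduced Gröbner basis: {a + \tfrac{29}{10}c^{2} + \tfrac{7}{2}c + \tfrac{3}{10}, b - \tfrac{29}{110}c^{2} + \tfrac{3}{22}c + \tfrac{47}{110}, c^{3} + \tfrac{35}{29}c^{2} + \tfrac{3}{29}c + \tfrac{10}{29}}.
The reduced Gröbner basis of I + (p) is {a + \tfrac{29}{10}c^{2} + \tfrac{7}{2}c + \tfrac{3}{10}, b - \tfrac{29}{110}c^{2} + \tfrac{3}{22}c + \tfrac{47}{110}, c^{3} + \tfrac{35}{29}c^{2} + \tfrac{3}{29}c + \tfrac{10}{29}} ≠ {1}, a proper ideal, so the enlarged system stays consistent: p is independent of I, with normal form 55b^{2} + \tfrac{97}{2}b - \tfrac{125}{11}c^{2} + \tfrac{7}{11}c + \tfrac{85}{11}.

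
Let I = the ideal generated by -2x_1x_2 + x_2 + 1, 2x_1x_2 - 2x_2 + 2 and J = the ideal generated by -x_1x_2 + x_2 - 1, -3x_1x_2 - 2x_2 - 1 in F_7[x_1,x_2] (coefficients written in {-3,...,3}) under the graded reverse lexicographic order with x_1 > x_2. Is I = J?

No, the ideals differ.

Two ideals are equal iff their reduced Gröbner bases coincide (the reduced basis is unique for a fixed ordering).
Buchberger on the first generating set:
f_1 = -2x_1x_2 + x_2 + 1, LT = x_1x_2.
f_2 = 2x_1x_2 - 2x_2 + 2, LT = x_1x_2.

S(f_1,f_2): lcm = x_1x_2. S = -3x_2 + 2.
  reduce S modulo (f_1, f_2):
  remainder -3x_2 + 2 ≠ 0; add g_3 = -3x_2 + 2 to the basis.

S(f_1,g_3): lcm = x_1x_2. S = 3x_1 + 3x_2 + 3.
  reduce S modulo (f_1, f_2, g_3):
  remainder 3x_1 - 2 ≠ 0; add g_4 = 3x_1 - 2 to the basis.

The other S-polynomials (S(f_2,g_3), S(f_1,g_4), S(f_2,g_4), S(g_3,g_4)) all reduce to 0 modulo the current basis, so we have a Gröbner basis.
Inter-reduce: drop elements whose leading term is divisible by another's, tail-reduce, and make monic.
Reduced Gröbner basis: {x_1 - 3, x_2 - 3}.

Buchberger on the second generating set:
h_1 = -x_1x_2 + x_2 - 1, LT = x_1x_2.
h_2 = -3x_1x_2 - 2x_2 - 1, LT = x_1x_2.

S(h_1,h_2): lcm = x_1x_2. S = 3x_2 + 3.
  reduce S modulo (h_1, h_2):
  remainder 3x_2 + 3 ≠ 0; add k_3 = 3x_2 + 3 to the basis.

S(h_1,k_3): lcm = x_1x_2. S = -x_1 - x_2 + 1.
  reduce S modulo (h_1, h_2, k_3):
  remainder -x_1 + 2 ≠ 0; add k_4 = -x_1 + 2 to the basis.

The other S-polynomials (S(h_2,k_3), S(h_1,k_4), S(h_2,k_4), S(k_3,k_4)) all reduce to 0 modulo the current basis, so we have a Gröbner basis.
Inter-reduce: drop elements whose leading term is divisible by another's, tail-reduce, and make monic.
Reduced Gröbner basis: {x_1 - 2, x_2 + 1}.

The bases are distinct; the ideals are different.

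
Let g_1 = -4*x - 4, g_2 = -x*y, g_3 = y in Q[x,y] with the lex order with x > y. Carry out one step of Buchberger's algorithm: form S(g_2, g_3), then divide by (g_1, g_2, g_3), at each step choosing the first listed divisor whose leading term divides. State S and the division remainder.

S(g_2, g_3) = 0; remainder on division = 0.

lcm(LM(g_2), LM(g_3)) = x*y.
S = (lcm/LT(g_2))·g_2 − (lcm/LT(g_3))·g_3 = 0.
Reduce S modulo (g_1, g_2, g_3) in that order:
The remainder is 0, so this S-polynomial contributes no new basis element.
This is the inner loop of Buchberger's algorithm — each nonzero remainder becomes a new basis element.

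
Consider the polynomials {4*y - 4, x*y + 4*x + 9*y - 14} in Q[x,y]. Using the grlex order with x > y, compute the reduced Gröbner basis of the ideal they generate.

This is the nonlinear analogue of row-reducing a linear system.

f_1 = 4*y - 4, LT = y.
f_2 = x*y + 4*x + 9*y - 14, LT = x*y.

S(f_1,f_2): lcm = x*y. S = -5*x - 9*y + 14.
  reduce S modulo (f_1, f_2):
  remainder -5*x + 5 ≠ 0; add g_3 = -5*x + 5 to the basis.

The other S-polynomials (S(f_1,g_3), S(f_2,g_3)) all reduce to 0 modulo the current basis, so we have a Gröbner basis.
Inter-reduce: drop elements whose leading term is divisible by another's, tail-reduce, and make monic.

G = {x - 1, y - 1}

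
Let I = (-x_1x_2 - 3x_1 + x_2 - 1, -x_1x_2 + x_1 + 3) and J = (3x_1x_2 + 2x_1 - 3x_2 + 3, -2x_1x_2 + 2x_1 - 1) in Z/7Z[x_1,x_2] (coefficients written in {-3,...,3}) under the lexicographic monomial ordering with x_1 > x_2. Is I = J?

For a fixed monomial order, each ideal has a unique reduced Gröbner basis; comparing bases decides equality.
Buchberger on the first generating set:
f_1 = -x_1x_2 - 3x_1 + x_2 - 1, LT = x_1x_2.
f_2 = -x_1x_2 + x_1 + 3, LT = x_1x_2.

S(f_1,f_2): lcm = x_1x_2. S = -3x_1 - x_2 - 3.
  leading term x_1: no divisor's leading term divides it; move -3x_1 to the remainder.
  leading term x_2: no divisor's leading term divides it; move -x_2 to the remainder.
  leading term 1: no divisor's leading term divides it; move -3 to the remainder.
  remainder -3x_1 - x_2 - 3 ≠ 0; add g_3 = -3x_1 - x_2 - 3 to the basis.

S(f_1,g_3): lcm = x_1x_2. S = 3x_1 + 2x_2^2 - 2x_2 + 1.
  leading term x_1: subtract (-1)·g_3 from 3x_1 + 2x_2^2 - 2x_2 + 1 → 2x_2^2 - 3x_2 - 2
  leading term x_2^2: no divisor's leading term divides it; move 2x_2^2 to the remainder.
  leading term x_2: no divisor's leading term divides it; move -3x_2 to the remainder.
  leading term 1: no divisor's leading term divides it; move -2 to the remainder.
  remainder 2x_2^2 - 3x_2 - 2 ≠ 0; add g_4 = 2x_2^2 - 3x_2 - 2 to the basis.

The other S-polynomials (S(f_2,g_3), S(f_1,g_4), S(f_2,g_4), S(g_3,g_4)) all reduce to 0 modulo the current basis, so we have a Gröbner basis.
Inter-reduce: drop elements whose leading term is divisible by another's, tail-reduce, and make monic.
Reduced Gröbner basis: {x_1 - 2x_2 + 1, x_2^2 + 2x_2 - 1}.

Buchberger on the second generating set:
h_1 = 3x_1x_2 + 2x_1 - 3x_2 + 3, LT = x_1x_2.
h_2 = -2x_1x_2 + 2x_1 - 1, LT = x_1x_2.

S(h_1,h_2): lcm = x_1x_2. S = -3x_1 - x_2 - 3.
  leading term x_1: no divisor's leading term divides it; move -3x_1 to the remainder.
  leading term x_2: no divisor's leading term divides it; move -x_2 to the remainder.
  leading term 1: no divisor's leading term divides it; move -3 to the remainder.
  remainder -3x_1 - x_2 - 3 ≠ 0; add k_3 = -3x_1 - x_2 - 3 to the basis.

S(h_1,k_3): lcm = x_1x_2. S = 3x_1 + 2x_2^2 - 2x_2 + 1.
  leading term x_1: subtract (-1)·k_3 from 3x_1 + 2x_2^2 - 2x_2 + 1 → 2x_2^2 - 3x_2 - 2
  leading term x_2^2: no divisor's leading term divides it; move 2x_2^2 to the remainder.
  leading term x_2: no divisor's leading term divides it; move -3x_2 to the remainder.
  leading term 1: no divisor's leading term divides it; move -2 to the remainder.
  remainder 2x_2^2 - 3x_2 - 2 ≠ 0; add k_4 = 2x_2^2 - 3x_2 - 2 to the basis.

The other S-polynomials (S(h_2,k_3), S(h_1,k_4), S(h_2,k_4), S(k_3,k_4)) all reduce to 0 modulo the current basis, so we have a Gröbner basis.
Inter-reduce: drop elements whose leading term is divisible by another's, tail-reduce, and make monic.
Reduced Gröbner basis: {x_1 - 2x_2 + 1, x_2^2 + 2x_2 - 1}.

These coincide, so the ideals are equal.

Yes, the ideals are equal.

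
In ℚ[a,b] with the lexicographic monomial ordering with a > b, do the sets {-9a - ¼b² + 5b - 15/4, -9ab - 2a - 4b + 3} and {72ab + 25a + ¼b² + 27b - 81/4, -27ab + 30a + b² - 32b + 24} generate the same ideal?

Yes, the ideals are equal.

Since reduced Gröbner bases are canonical representatives of ideals under a given ordering, it suffices to compute and compare them.
Buchberger on the first generating set:
f_1 = -9a - ¼b² + 5b - 15/4, LT = a.
f_2 = -9ab - 2a - 4b + 3, LT = ab.

S(f_1,f_2): lcm = ab. S = -2/9a + 1/36b³ - 5/9b² - 1/36b + ⅓.
  leading term a: subtract (2/81)·f_1 from -2/9a + 1/36b³ - 5/9b² - 1/36b + ⅓ → 1/36b³ - 89/162b² - 49/324b + 23/54
  leading term b³: no divisor's leading term divides it; move 1/36b³ to the remainder.
  leading term b²: no divisor's leading term divides it; move -89/162b² to the remainder.
  leading term b: no divisor's leading term divides it; move -49/324b to the remainder.
  leading term 1: no divisor's leading term divides it; move 23/54 to the remainder.
  remainder 1/36b³ - 89/162b² - 49/324b + 23/54 ≠ 0; add g_3 = 1/36b³ - 89/162b² - 49/324b + 23/54 to the basis.

The other S-polynomials (S(f_1,g_3), S(f_2,g_3)) all reduce to 0 modulo the current basis, so we have a Gröbner basis.
Inter-reduce: drop elements whose leading term is divisible by another's, tail-reduce, and make monic.
Reduced Gröbner basis: {a + 1/36b² - 5/9b + 5/12, b³ - 178/9b² - 49/9b + 46/3}.

Buchberger on the second generating set:
h_1 = 72ab + 25a + ¼b² + 27b - 81/4, LT = ab.
h_2 = -27ab + 30a + b² - 32b + 24, LT = ab.

S(h_1,h_2): lcm = ab. S = 35/24a + 35/864b² - 175/216b + 175/288.
  leading term a: no divisor's leading term divides it; move 35/24a to the remainder.
  leading term b²: no divisor's leading term divides it; move 35/864b² to the remainder.
  leading term b: no divisor's leading term divides it; move -175/216b to the remainder.
  leading term 1: no divisor's leading term divides it; move 175/288 to the remainder.
  remainder 35/24a + 35/864b² - 175/216b + 175/288 ≠ 0; add k_3 = 35/24a + 35/864b² - 175/216b + 175/288 to the basis.

S(h_1,k_3): lcm = ab. S = 25/72a - 1/36b³ + 161/288b² - 1/24b - 9/32.
  leading term a: subtract (5/21)·k_3 from 25/72a - 1/36b³ + 161/288b² - 1/24b - 9/32 → -1/36b³ + 89/162b² + 49/324b - 23/54
  leading term b³: no divisor's leading term divides it; move -1/36b³ to the remainder.
  leading term b²: no divisor's leading term divides it; move 89/162b² to the remainder.
  leading term b: no divisor's leading term divides it; move 49/324b to the remainder.
  leading term 1: no divisor's leading term divides it; move -23/54 to the remainder.
  remainder -1/36b³ + 89/162b² + 49/324b - 23/54 ≠ 0; add k_4 = -1/36b³ + 89/162b² + 49/324b - 23/54 to the basis.

The other S-polynomials (S(h_2,k_3), S(h_1,k_4), S(h_2,k_4), S(k_3,k_4)) all reduce to 0 modulo the current basis, so we have a Gröbner basis.
Inter-reduce: drop elements whose leading term is divisible by another's, tail-reduce, and make monic.
Reduced Gröbner basis: {a + 1/36b² - 5/9b + 5/12, b³ - 178/9b² - 49/9b + 46/3}.

These coincide, so the ideals are equal.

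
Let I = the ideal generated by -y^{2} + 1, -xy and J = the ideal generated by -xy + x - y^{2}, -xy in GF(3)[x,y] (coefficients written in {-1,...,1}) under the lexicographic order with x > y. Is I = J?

No, the ideals differ.

Equality of ideals is decidable: compute both reduced Gröbner bases (unique for the ordering) and check whether they agree.
Buchberger on the first generating set:
f_1 = -y^{2} + 1, LT = y^{2}.
f_2 = -xy, LT = xy.

S(f_1,f_2): lcm = xy^{2}. S = -x.
  reduce S modulo (f_1, f_2):
  remainder -x ≠ 0; add g_3 = -x to the basis.

The other S-polynomials (S(f_1,g_3), S(f_2,g_3)) all reduce to 0 modulo the current basis, so we have a Gröbner basis.
Inter-reduce: drop elements whose leading term is divisible by another's, tail-reduce, and make monic.
Reduced Gröbner basis: {x, y^{2} - 1}.

Buchberger on the second generating set:
h_1 = -xy + x - y^{2}, LT = xy.
h_2 = -xy, LT = xy.

S(h_1,h_2): lcm = xy. S = -x + y^{2}.
  reduce S modulo (h_1, h_2):
  remainder -x + y^{2} ≠ 0; add k_3 = -x + y^{2} to the basis.

S(h_1,k_3): lcm = xy. S = -x + y^{3} + y^{2}.
  reduce S modulo (h_1, h_2, k_3):
  remainder y^{3} ≠ 0; add k_4 = y^{3} to the basis.

The other S-polynomials (S(h_2,k_3), S(h_1,k_4), S(h_2,k_4), S(k_3,k_4)) all reduce to 0 modulo the current basis, so we have a Gröbner basis.
Inter-reduce: drop elements whose leading term is divisible by another's, tail-reduce, and make monic.
Reduced Gröbner basis: {x - y^{2}, y^{3}}.

Since the reduced bases disagree, the two ideals are not the same.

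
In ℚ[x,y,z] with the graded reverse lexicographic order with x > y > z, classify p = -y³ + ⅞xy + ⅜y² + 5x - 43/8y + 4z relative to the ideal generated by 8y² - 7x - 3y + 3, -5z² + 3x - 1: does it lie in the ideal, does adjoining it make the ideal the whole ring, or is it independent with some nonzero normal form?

-y³ + ⅞xy + ⅜y² + 5x - 43/8y + 4z is independent of I; its normal form modulo I is 5x - 5y + 4z.

First compute the reduced Gröbner basis of I by Buchberger's algorithm.
f_1 = 8y² - 7x - 3y + 3, LT = y².
f_2 = -5z² + 3x - 1, LT = z².

The S-polynomials (S(f_1,f_2)) all reduce to 0 modulo the current basis, so we have a Gröbner basis.
Inter-reduce: drop elements whose leading term is divisible by another's, tail-reduce, and make monic.
Reduced Gröbner basis: {y² - ⅞x - ⅜y + ⅜, z² - ⅗x + ⅕}.
Label its elements g_1 = y² - ⅞x - ⅜y + ⅜, g_2 = z² - ⅗x + ⅕.

Reduce p = -y³ + ⅞xy + ⅜y² + 5x - 43/8y + 4z modulo G:
  leading term y³: subtract (-y)·g_1 from -y³ + ⅞xy + ⅜y² + 5x - 43/8y + 4z → 5x - 5y + 4z
  leading term x: no divisor's leading term divides it; move 5x to the remainder.
  leading term y: no divisor's leading term divides it; move -5y to the remainder.
  leading term z: no divisor's leading term divides it; move 4z to the remainder.
  normal form = 5x - 5y + 4z.
The normal form is nonzero, so p ∉ I. Since p minus its normal form lies in I, I + (p) = I + (r) where r = 5x - 5y + 4z; decide whether this ideal is the whole ring.
Run Buchberger on G together with r (pairs among the g_i already reduce to 0 since G is a Gröbner basis):
g_1 = y² - ⅞x - ⅜y + ⅜, LT = y².
g_2 = z² - ⅗x + ⅕, LT = z².
r = 5x - 5y + 4z, LT = x.

The S-polynomials (S(g_1,g_2), S(g_1,r), S(g_2,r)) all reduce to 0 modulo the current basis, so we have a Gröbner basis.
Inter-reduce: drop elements whose leading term is divisible by another's, tail-reduce, and make monic.
Reduced Gröbner basis: {y² - 5/4y + 7/10z + ⅜, z² - ⅗y + 12/25z + ⅕, x - y + ⅘z}.
The reduced Gröbner basis of I + (p) is {y² - 5/4y + 7/10z + ⅜, z² - ⅗y + 12/25z + ⅕, x - y + ⅘z} ≠ {1}, a proper ideal, so the enlarged system stays consistent: p is independent of I, with normal form 5x - 5y + 4z.

Ideal membership is decidable via reduction modulo a Gröbner basis.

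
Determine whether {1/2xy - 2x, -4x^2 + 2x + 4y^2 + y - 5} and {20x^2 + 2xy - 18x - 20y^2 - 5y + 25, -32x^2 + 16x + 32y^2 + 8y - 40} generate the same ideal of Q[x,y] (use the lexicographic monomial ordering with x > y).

Yes, the ideals are equal.

Equality of ideals is decidable: compute both reduced Gröbner bases (unique for the ordering) and check whether they agree.
Buchberger on the first generating set:
f_1 = 1/2xy - 2x, LT = xy.
f_2 = -4x^2 + 2x + 4y^2 + y - 5, LT = x^2.

S(f_1,f_2): lcm = x^2y. S = -4x^2 + 1/2xy + y^3 + 1/4y^2 - 5/4y.
  leading term x^2: subtract (1)·f_2 from -4x^2 + 1/2xy + y^3 + 1/4y^2 - 5/4y → 1/2xy - 2x + y^3 - 15/4y^2 - 9/4y + 5
  leading term xy: subtract (1)·f_1 from 1/2xy - 2x + y^3 - 15/4y^2 - 9/4y + 5 → y^3 - 15/4y^2 - 9/4y + 5
  leading term y^3: no divisor's leading term divides it; move y^3 to the remainder.
  leading term y^2: no divisor's leading term divides it; move -15/4y^2 to the remainder.
  leading term y: no divisor's leading term divides it; move -9/4y to the remainder.
  leading term 1: no divisor's leading term divides it; move 5 to the remainder.
  remainder y^3 - 15/4y^2 - 9/4y + 5 ≠ 0; add g_3 = y^3 - 15/4y^2 - 9/4y + 5 to the basis.

The other S-polynomials (S(f_1,g_3), S(f_2,g_3)) all reduce to 0 modulo the current basis, so we have a Gröbner basis.
Inter-reduce: drop elements whose leading term is divisible by another's, tail-reduce, and make monic.
Reduced Gröbner basis: {x^2 - 1/2x - y^2 - 1/4y + 5/4, xy - 4x, y^3 - 15/4y^2 - 9/4y + 5}.

Buchberger on the second generating set:
h_1 = 20x^2 + 2xy - 18x - 20y^2 - 5y + 25, LT = x^2.
h_2 = -32x^2 + 16x + 32y^2 + 8y - 40, LT = x^2.

S(h_1,h_2): lcm = x^2. S = 1/10xy - 2/5x.
  leading term xy: no divisor's leading term divides it; move 1/10xy to the remainder.
  leading term x: no divisor's leading term divides it; move -2/5x to the remainder.
  remainder 1/10xy - 2/5x ≠ 0; add k_3 = 1/10xy - 2/5x to the basis.

S(h_1,k_3): lcm = x^2y. S = 4x^2 + 1/10xy^2 - 9/10xy - y^3 - 1/4y^2 + 5/4y.
  leading term x^2: subtract (1/5)·h_1 from 4x^2 + 1/10xy^2 - 9/10xy - y^3 - 1/4y^2 + 5/4y → 1/10xy^2 - 13/10xy + 18/5x - y^3 + 15/4y^2 + 9/4y - 5
  leading term xy^2: subtract (y)·k_3 from 1/10xy^2 - 13/10xy + 18/5x - y^3 + 15/4y^2 + 9/4y - 5 → -9/10xy + 18/5x - y^3 + 15/4y^2 + 9/4y - 5
  leading term xy: subtract (-9)·k_3 from -9/10xy + 18/5x - y^3 + 15/4y^2 + 9/4y - 5 → -y^3 + 15/4y^2 + 9/4y - 5
  leading term y^3: no divisor's leading term divides it; move -y^3 to the remainder.
  leading term y^2: no divisor's leading term divides it; move 15/4y^2 to the remainder.
  leading term y: no divisor's leading term divides it; move 9/4y to the remainder.
  leading term 1: no divisor's leading term divides it; move -5 to the remainder.
  remainder -y^3 + 15/4y^2 + 9/4y - 5 ≠ 0; add k_4 = -y^3 + 15/4y^2 + 9/4y - 5 to the basis.

The other S-polynomials (S(h_2,k_3), S(h_1,k_4), S(h_2,k_4), S(k_3,k_4)) all reduce to 0 modulo the current basis, so we have a Gröbner basis.
Inter-reduce: drop elements whose leading term is divisible by another's, tail-reduce, and make monic.
Reduced Gröbner basis: {x^2 - 1/2x - y^2 - 1/4y + 5/4, xy - 4x, y^3 - 15/4y^2 - 9/4y + 5}.

The two bases agree; hence the ideals are identical.
The same test decides containment: I ⊆ J iff every generator of I reduces to 0 modulo a Gröbner basis of J.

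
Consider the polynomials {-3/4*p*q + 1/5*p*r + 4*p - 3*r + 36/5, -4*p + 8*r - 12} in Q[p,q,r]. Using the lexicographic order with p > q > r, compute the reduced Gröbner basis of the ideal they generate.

G = {p - 2*r + 3, q*r - 3/2*q - 4/15*r**2 - 44/15*r + 16/5}

Buchberger's algorithm terminates because the ascending chain of leading-term ideals stabilizes.

f_1 = -3/4*p*q + 1/5*p*r + 4*p - 3*r + 36/5, LT = p*q.
f_2 = -4*p + 8*r - 12, LT = p.

S(f_1,f_2): lcm = p*q. S = -4/15*p*r - 16/3*p + 2*q*r - 3*q + 4*r - 48/5.
  leading term p*r: subtract (1/15*r)·f_2 from -4/15*p*r - 16/3*p + 2*q*r - 3*q + 4*r - 48/5 → -16/3*p + 2*q*r - 3*q - 8/15*r**2 + 24/5*r - 48/5
  leading term p: subtract (4/3)·f_2 from -16/3*p + 2*q*r - 3*q - 8/15*r**2 + 24/5*r - 48/5 → 2*q*r - 3*q - 8/15*r**2 - 88/15*r + 32/5
  leading term q*r: no divisor's leading term divides it; move 2*q*r to the remainder.
  leading term q: no divisor's leading term divides it; move -3*q to the remainder.
  leading term r**2: no divisor's leading term divides it; move -8/15*r**2 to the remainder.
  leading term r: no divisor's leading term divides it; move -88/15*r to the remainder.
  leading term 1: no divisor's leading term divides it; move 32/5 to the remainder.
  remainder 2*q*r - 3*q - 8/15*r**2 - 88/15*r + 32/5 ≠ 0; add g_3 = 2*q*r - 3*q - 8/15*r**2 - 88/15*r + 32/5 to the basis.

The other S-polynomials (S(f_1,g_3), S(f_2,g_3)) all reduce to 0 modulo the current basis, so we have a Gröbner basis.
Inter-reduce: drop elements whose leading term is divisible by another's, tail-reduce, and make monic.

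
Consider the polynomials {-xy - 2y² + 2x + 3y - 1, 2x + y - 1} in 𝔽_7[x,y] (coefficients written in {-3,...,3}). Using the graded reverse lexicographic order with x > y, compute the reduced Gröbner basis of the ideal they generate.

f_1 = -xy - 2y² + 2x + 3y - 1, LT = xy.
f_2 = 2x + y - 1, LT = x.

S(f_1,f_2): lcm = xy. S = -2y² - 2x + y + 1.
  leading term y²: no divisor's leading term divides it; move -2y² to the remainder.
  leading term x: subtract (-1)·f_2 from -2x + y + 1 → 2y
  leading term y: no divisor's leading term divides it; move 2y to the remainder.
  remainder -2y² + 2y ≠ 0; add g_3 = -2y² + 2y to the basis.

The other S-polynomials (S(f_1,g_3), S(f_2,g_3)) all reduce to 0 modulo the current basis, so we have a Gröbner basis.
Inter-reduce: drop elements whose leading term is divisible by another's, tail-reduce, and make monic.

G = {y² - y, x - 3y + 3}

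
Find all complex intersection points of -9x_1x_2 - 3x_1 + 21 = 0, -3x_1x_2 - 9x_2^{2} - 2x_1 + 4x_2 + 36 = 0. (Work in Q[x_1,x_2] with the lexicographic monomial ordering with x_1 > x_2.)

{(1, 2), (77/6 - 7*sqrt(157)/6, -17/18 - sqrt(157)/18), (77/6 + 7*sqrt(157)/6, -17/18 + sqrt(157)/18)}

Compute a lex Gröbner basis by Buchberger's algorithm.
f_1 = -9x_1x_2 - 3x_1 + 21, LT = x_1x_2.
f_2 = -3x_1x_2 - 2x_1 - 9x_2^{2} + 4x_2 + 36, LT = x_1x_2.

S(f_1,f_2): lcm = x_1x_2. S = -\tfrac{1}{3}x_1 - 3x_2^{2} + \tfrac{4}{3}x_2 + \tfrac{29}{3}.
  reduce S modulo (f_1, f_2):
  remainder -\tfrac{1}{3}x_1 - 3x_2^{2} + \tfrac{4}{3}x_2 + \tfrac{29}{3} ≠ 0; add h_3 = -\tfrac{1}{3}x_1 - 3x_2^{2} + \tfrac{4}{3}x_2 + \tfrac{29}{3} to the basis.

S(f_1,h_3): lcm = x_1x_2. S = \tfrac{1}{3}x_1 - 9x_2^{3} + 4x_2^{2} + 29x_2 - \tfrac{7}{3}.
  reduce S modulo (f_1, f_2, h_3):
  remainder -9x_2^{3} + x_2^{2} + \tfrac{91}{3}x_2 + \tfrac{22}{3} ≠ 0; add h_4 = -9x_2^{3} + x_2^{2} + \tfrac{91}{3}x_2 + \tfrac{22}{3} to the basis.

The other S-polynomials (S(f_2,h_3), S(f_1,h_4), S(f_2,h_4), S(h_3,h_4)) all reduce to 0 modulo the current basis, so we have a Gröbner basis.
Inter-reduce: drop elements whose leading term is divisible by another's, tail-reduce, and make monic.
Reduced Gröbner basis: {x_1 + 9x_2^{2} - 4x_2 - 29, x_2^{3} - \tfrac{1}{9}x_2^{2} - \tfrac{91}{27}x_2 - \tfrac{22}{27}}.

The lex basis is triangular: the last element involves only x_2. Solving x_2^{3} - \tfrac{1}{9}x_2^{2} - \tfrac{91}{27}x_2 - \tfrac{22}{27} = 0 gives x_2 ∈ {2, -17/18 - sqrt(157)/18, -17/18 + sqrt(157)/18}; substituting each value into the earlier elements determines the remaining variables.
  x_2 = 2: the earlier basis element becomes x_1 - 1 = 0, giving x_1 = 1 — point (1, 2).
  x_2 = -17/18 - sqrt(157)/18: the earlier basis element becomes x_1 - 77/6 + 7*sqrt(157)/6 = 0, giving x_1 = 77/6 - 7*sqrt(157)/6 — point (77/6 - 7*sqrt(157)/6, -17/18 - sqrt(157)/18).
  x_2 = -17/18 + sqrt(157)/18: the earlier basis element becomes x_1 - 7*sqrt(157)/6 - 77/6 = 0, giving x_1 = 77/6 + 7*sqrt(157)/6 — point (77/6 + 7*sqrt(157)/6, -17/18 + sqrt(157)/18).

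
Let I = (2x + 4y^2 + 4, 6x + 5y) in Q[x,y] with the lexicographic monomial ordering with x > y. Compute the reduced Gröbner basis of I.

G = {x + 5/6y, y^2 - 5/12y + 1}

f_1 = 2x + 4y^2 + 4, LT = x.
f_2 = 6x + 5y, LT = x.

S(f_1,f_2): lcm = x. S = 2y^2 - 5/6y + 2.
  leading term y^2: no divisor's leading term divides it; move 2y^2 to the remainder.
  leading term y: no divisor's leading term divides it; move -5/6y to the remainder.
  leading term 1: no divisor's leading term divides it; move 2 to the remainder.
  remainder 2y^2 - 5/6y + 2 ≠ 0; add g_3 = 2y^2 - 5/6y + 2 to the basis.

The other S-polynomials (S(f_1,g_3), S(f_2,g_3)) all reduce to 0 modulo the current basis, so we have a Gröbner basis.
Inter-reduce: drop elements whose leading term is divisible by another's, tail-reduce, and make monic.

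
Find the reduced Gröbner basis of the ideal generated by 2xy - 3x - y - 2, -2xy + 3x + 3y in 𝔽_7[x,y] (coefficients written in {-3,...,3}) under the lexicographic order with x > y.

f_1 = 2xy - 3x - y - 2, LT = xy.
f_2 = -2xy + 3x + 3y, LT = xy.

S(f_1,f_2): lcm = xy. S = y - 1.
  leading term y: no divisor's leading term divides it; move y to the remainder.
  leading term 1: no divisor's leading term divides it; move -1 to the remainder.
  remainder y - 1 ≠ 0; add g_3 = y - 1 to the basis.

S(f_1,g_3): lcm = xy. S = 3x + 3y - 1.
  leading term x: no divisor's leading term divides it; move 3x to the remainder.
  leading term y: subtract (3)·g_3 from 3y - 1 → 2
  leading term 1: no divisor's leading term divides it; move 2 to the remainder.
  remainder 3x + 2 ≠ 0; add g_4 = 3x + 2 to the basis.

The other S-polynomials (S(f_2,g_3), S(f_1,g_4), S(f_2,g_4), S(g_3,g_4)) all reduce to 0 modulo the current basis, so we have a Gröbner basis.
Inter-reduce: drop elements whose leading term is divisible by another's, tail-reduce, and make monic.

G = {x + 3, y - 1}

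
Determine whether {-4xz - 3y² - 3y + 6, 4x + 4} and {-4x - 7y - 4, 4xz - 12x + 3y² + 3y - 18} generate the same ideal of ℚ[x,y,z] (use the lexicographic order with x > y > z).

Since reduced Gröbner bases are canonical representatives of ideals under a given ordering, it suffices to compute and compare them.
Buchberger on the first generating set:
f_1 = -4xz - 3y² - 3y + 6, LT = xz.
f_2 = 4x + 4, LT = x.

S(f_1,f_2): lcm = xz. S = ¾y² + ¾y - z - 3/2.
  leading term y²: no divisor's leading term divides it; move ¾y² to the remainder.
  leading term y: no divisor's leading term divides it; move ¾y to the remainder.
  leading term z: no divisor's leading term divides it; move -z to the remainder.
  leading term 1: no divisor's leading term divides it; move -3/2 to the remainder.
  remainder ¾y² + ¾y - z - 3/2 ≠ 0; add g_3 = ¾y² + ¾y - z - 3/2 to the basis.

The other S-polynomials (S(f_1,g_3), S(f_2,g_3)) all reduce to 0 modulo the current basis, so we have a Gröbner basis.
Inter-reduce: drop elements whose leading term is divisible by another's, tail-reduce, and make monic.
Reduced Gröbner basis: {x + 1, y² + y - 4/3z - 2}.

Buchberger on the second generating set:
h_1 = -4x - 7y - 4, LT = x.
h_2 = 4xz - 12x + 3y² + 3y - 18, LT = xz.

S(h_1,h_2): lcm = xz. S = 3x - ¾y² + 7/4yz - ¾y + z + 9/2.
  leading term x: subtract (-¾)·h_1 from 3x - ¾y² + 7/4yz - ¾y + z + 9/2 → -¾y² + 7/4yz - 6y + z + 3/2
  leading term y²: no divisor's leading term divides it; move -¾y² to the remainder.
  leading term yz: no divisor's leading term divides it; move 7/4yz to the remainder.
  leading term y: no divisor's leading term divides it; move -6y to the remainder.
  leading term z: no divisor's leading term divides it; move z to the remainder.
  leading term 1: no divisor's leading term divides it; move 3/2 to the remainder.
  remainder -¾y² + 7/4yz - 6y + z + 3/2 ≠ 0; add k_3 = -¾y² + 7/4yz - 6y + z + 3/2 to the basis.

The other S-polynomials (S(h_1,k_3), S(h_2,k_3)) all reduce to 0 modulo the current basis, so we have a Gröbner basis.
Inter-reduce: drop elements whose leading term is divisible by another's, tail-reduce, and make monic.
Reduced Gröbner basis: {x + 7/4y + 1, y² - 7/3yz + 8y - 4/3z - 2}.

The bases are distinct; the ideals are different.
The same test decides containment: I ⊆ J iff every generator of I reduces to 0 modulo a Gröbner basis of J.

No, the ideals differ.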